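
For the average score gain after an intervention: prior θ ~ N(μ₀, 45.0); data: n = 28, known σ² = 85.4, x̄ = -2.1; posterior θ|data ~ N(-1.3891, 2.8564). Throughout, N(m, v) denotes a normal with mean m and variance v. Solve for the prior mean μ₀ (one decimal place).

The posterior mean is a precision-weighted average: μ_n = (τ₀μ₀ + τ_data·x̄)/(τ₀+τ_data), with τ₀=1/σ₀² and τ_data=n/σ².
Here τ₀ = 1/45.0 = 0.022222 and τ_data = 28/85.4 = 0.327869, so τ_n = 0.350091.
Rearranging for μ₀: μ₀ = (μ_n·τ_n − τ_data·x̄)/τ₀ = (-1.3891·0.350091 − 0.327869·-2.1) / 0.022222 = 0.202213/0.022222 ≈ 9.1.

μ₀ = 9.1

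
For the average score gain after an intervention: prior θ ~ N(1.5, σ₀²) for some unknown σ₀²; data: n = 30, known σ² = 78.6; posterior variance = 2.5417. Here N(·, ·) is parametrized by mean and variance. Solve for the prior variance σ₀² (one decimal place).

σ₀² = 85.0

Posterior precision equals prior precision plus data precision: 1/σ_n² = 1/σ₀² + n/σ².
So 1/σ₀² = 1/2.5417 − 30/78.6 = 0.393437 − 0.381679 = 0.011758.
Hence σ₀² = 1/0.011758 ≈ 85.0.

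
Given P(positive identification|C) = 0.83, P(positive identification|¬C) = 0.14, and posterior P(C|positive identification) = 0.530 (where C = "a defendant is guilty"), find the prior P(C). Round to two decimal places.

Bayes' rule in odds form gives O(C|E) = O(C)·[P(E|C)/P(E|¬C)], hence O(C) = O(C|E)/LR.
Posterior odds = 0.530/(1−0.530) = 1.1277. LR = 0.83/0.14 = 5.9286.
Prior odds = 1.1277/5.9286 = 0.1902, so P(C) = 0.1902/(1+0.1902) ≈ 0.16.

P(C) = 0.16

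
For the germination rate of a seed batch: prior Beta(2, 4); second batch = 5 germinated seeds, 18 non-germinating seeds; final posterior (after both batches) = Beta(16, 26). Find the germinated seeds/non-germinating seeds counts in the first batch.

9 germinated seeds and 4 non-germinating seeds

Because Beta–binomial updating is additive in the counts, the combined data contributed (α_post−α_prior, β_post−β_prior) successes and failures.
Total across both batches: 16−2=14 germinated seeds, 26−4=22 non-germinating seeds.
Subtract the second batch: 14−5=9 germinated seeds and 22−18=4 non-germinating seeds.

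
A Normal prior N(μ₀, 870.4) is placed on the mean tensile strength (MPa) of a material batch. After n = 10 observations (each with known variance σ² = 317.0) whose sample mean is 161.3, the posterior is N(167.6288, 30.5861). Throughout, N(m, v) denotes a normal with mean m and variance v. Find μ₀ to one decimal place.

The posterior mean is a precision-weighted average: μ_n = (τ₀μ₀ + τ_data·x̄)/(τ₀+τ_data), with τ₀=1/σ₀² and τ_data=n/σ².
Here τ₀ = 1/870.4 = 0.001149 and τ_data = 10/317.0 = 0.031546, so τ_n = 0.032695.
Rearranging for μ₀: μ₀ = (μ_n·τ_n − τ_data·x̄)/τ₀ = (167.6288·0.032695 − 0.031546·161.3) / 0.001149 = 0.392254/0.001149 ≈ 341.4.

μ₀ = 341.4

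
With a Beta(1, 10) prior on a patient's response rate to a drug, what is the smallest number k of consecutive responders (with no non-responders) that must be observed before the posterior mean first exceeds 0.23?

k = 2

After k responders and 0 non-responders the posterior is Beta(1+k, 10), with mean (1+k)/(1+10+k).
Set (1+k)/(11+k) > 0.23 and solve: k > (0.23·11 − 1)/(1 − 0.23) = 1.987.
The smallest integer exceeding 1.987 is 2, and checking k=2: (3)/(13) = 0.2308 > 0.23.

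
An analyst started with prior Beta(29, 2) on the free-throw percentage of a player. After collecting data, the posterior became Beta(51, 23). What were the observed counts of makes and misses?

A Beta(α, β) prior with s successes and f failures in binomial data gives a Beta(α+s, β+f) posterior.
So s = 51 − 29 = 22 and f = 23 − 2 = 21.

22 makes and 21 misses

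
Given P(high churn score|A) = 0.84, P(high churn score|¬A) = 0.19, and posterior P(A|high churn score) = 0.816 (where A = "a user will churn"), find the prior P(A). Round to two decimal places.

Bayes' rule in odds form gives O(A|E) = O(A)·[P(E|A)/P(E|¬A)], hence O(A) = O(A|E)/LR.
Posterior odds = 0.816/(1−0.816) = 4.4348. LR = 0.84/0.19 = 4.4211.
Prior odds = 4.4348/4.4211 = 1.0031, so P(A) = 1.0031/(1+1.0031) ≈ 0.50.

P(A) = 0.50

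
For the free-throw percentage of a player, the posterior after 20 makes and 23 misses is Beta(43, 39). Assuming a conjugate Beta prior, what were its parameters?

A Beta(a, b) prior with s successes and f failures in binomial data gives a Beta(a+s, b+f) posterior.
Subtract the data counts: 43−20=23, 39−23=16.

Beta(23, 16)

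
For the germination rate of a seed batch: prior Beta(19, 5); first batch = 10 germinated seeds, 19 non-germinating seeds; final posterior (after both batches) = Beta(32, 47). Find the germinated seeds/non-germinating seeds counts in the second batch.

3 germinated seeds and 23 non-germinating seeds

Because Beta–binomial updating is additive in the counts, the combined data contributed (α_post−α_prior, β_post−β_prior) successes and failures.
Total across both batches: 32−19=13 germinated seeds, 47−5=42 non-germinating seeds.
Subtract the first batch: 13−10=3 germinated seeds and 42−19=23 non-germinating seeds.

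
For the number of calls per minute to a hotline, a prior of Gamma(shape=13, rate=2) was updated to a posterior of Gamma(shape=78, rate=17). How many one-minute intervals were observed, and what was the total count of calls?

n = 15 one-minute intervals with total 65 calls

A Gamma(α, β) prior (rate parametrization) on a Poisson rate with n observations summing to S gives posterior Gamma(α+S, β+n).
Matching: Σxᵢ = 78 − 13 = 65 and n = 17 − 2 = 15.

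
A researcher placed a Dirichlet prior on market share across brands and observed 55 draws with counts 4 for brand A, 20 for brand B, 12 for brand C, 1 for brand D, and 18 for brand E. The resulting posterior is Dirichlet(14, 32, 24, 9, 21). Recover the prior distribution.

For a Dirichlet(α) prior with multinomial counts c, the posterior is Dirichlet(α + c) componentwise.
Subtract each count from the matching posterior parameter: 14−4=10, 32−20=12, 24−12=12, 9−1=8, 21−18=3.

Dirichlet(10, 12, 12, 8, 3)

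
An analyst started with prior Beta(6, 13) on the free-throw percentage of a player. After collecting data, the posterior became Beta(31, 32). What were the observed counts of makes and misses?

25 makes and 19 misses

Beta is conjugate to the binomial likelihood: posterior = Beta(a+s, b+f).
So s = 31 − 6 = 25 and f = 32 − 13 = 19.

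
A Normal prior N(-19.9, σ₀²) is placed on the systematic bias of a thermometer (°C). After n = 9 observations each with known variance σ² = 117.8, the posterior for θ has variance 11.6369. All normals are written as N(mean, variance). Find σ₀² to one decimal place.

Posterior precision equals prior precision plus data precision: 1/σ_n² = 1/σ₀² + n/σ².
So 1/σ₀² = 1/11.6369 − 9/117.8 = 0.085934 − 0.076401 = 0.009533.
Hence σ₀² = 1/0.009533 ≈ 104.9.

σ₀² = 104.9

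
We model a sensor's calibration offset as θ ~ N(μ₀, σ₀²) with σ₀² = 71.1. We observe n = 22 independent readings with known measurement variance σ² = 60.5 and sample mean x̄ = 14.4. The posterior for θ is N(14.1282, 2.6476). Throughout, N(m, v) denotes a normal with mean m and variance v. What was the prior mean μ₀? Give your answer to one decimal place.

The posterior mean is a precision-weighted average: μ_n = (τ₀μ₀ + τ_data·x̄)/(τ₀+τ_data), with τ₀=1/σ₀² and τ_data=n/σ².
Here τ₀ = 1/71.1 = 0.014065 and τ_data = 22/60.5 = 0.363636, so τ_n = 0.377701.
Rearranging for μ₀: μ₀ = (μ_n·τ_n − τ_data·x̄)/τ₀ = (14.1282·0.377701 − 0.363636·14.4) / 0.014065 = 0.099877/0.014065 ≈ 7.1.

μ₀ = 7.1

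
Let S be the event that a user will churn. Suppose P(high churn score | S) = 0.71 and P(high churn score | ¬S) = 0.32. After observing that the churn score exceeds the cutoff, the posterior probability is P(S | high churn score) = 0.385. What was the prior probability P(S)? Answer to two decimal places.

P(S) = 0.22

In odds form, posterior odds = prior odds × likelihood ratio, so prior odds = posterior odds ÷ LR.
Posterior odds = 0.385/(1−0.385) = 0.6260. LR = 0.71/0.32 = 2.2188.
Prior odds = 0.6260/2.2188 = 0.2821, so P(S) = 0.2821/(1+0.2821) ≈ 0.22.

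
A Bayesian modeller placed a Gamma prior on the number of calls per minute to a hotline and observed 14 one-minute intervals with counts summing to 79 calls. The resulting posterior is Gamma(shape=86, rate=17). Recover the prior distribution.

A Gamma(α, β) prior (rate parametrization) on a Poisson rate with n observations summing to S gives posterior Gamma(α+S, β+n).
So α = 86 − 79 = 7 and β = 17 − 14 = 3.

Gamma(shape=7, rate=3)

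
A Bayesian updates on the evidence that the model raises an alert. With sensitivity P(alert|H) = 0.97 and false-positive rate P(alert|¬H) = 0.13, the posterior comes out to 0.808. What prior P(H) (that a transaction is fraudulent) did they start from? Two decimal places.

Bayes' rule in odds form gives O(H|E) = O(H)·[P(E|H)/P(E|¬H)], hence O(H) = O(H|E)/LR.
Posterior odds = 0.808/(1−0.808) = 4.2083. LR = 0.97/0.13 = 7.4615.
Prior odds = 4.2083/7.4615 = 0.5640, so P(H) = 0.5640/(1+0.5640) ≈ 0.36.

P(H) = 0.36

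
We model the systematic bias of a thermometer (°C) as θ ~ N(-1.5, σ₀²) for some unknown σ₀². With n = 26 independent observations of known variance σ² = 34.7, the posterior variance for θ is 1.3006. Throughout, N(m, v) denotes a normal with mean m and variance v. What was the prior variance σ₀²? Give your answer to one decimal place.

σ₀² = 51.0

For the Normal–Normal model with known σ², precisions add: τ_n = τ₀ + n/σ².
So 1/σ₀² = 1/1.3006 − 26/34.7 = 0.768876 − 0.749280 = 0.019596.
Hence σ₀² = 1/0.019596 ≈ 51.0.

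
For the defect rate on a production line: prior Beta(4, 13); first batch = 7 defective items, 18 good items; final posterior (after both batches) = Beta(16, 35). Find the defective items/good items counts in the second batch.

Because Beta–binomial updating is additive in the counts, the combined data contributed (α_post−α_prior, β_post−β_prior) successes and failures.
Total across both batches: 16−4=12 defective items, 35−13=22 good items.
Subtract the first batch: 12−7=5 defective items and 22−18=4 good items.

5 defective items and 4 good items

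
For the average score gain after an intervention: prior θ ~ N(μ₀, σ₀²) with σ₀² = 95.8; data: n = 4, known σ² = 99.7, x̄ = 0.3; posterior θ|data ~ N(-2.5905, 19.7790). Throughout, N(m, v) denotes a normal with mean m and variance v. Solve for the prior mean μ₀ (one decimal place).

With known observation variance, the Normal–Normal posterior has precision τ_n = τ₀ + n/σ² and mean μ_n = (τ₀μ₀ + (n/σ²)x̄)/τ_n.
Here τ₀ = 1/95.8 = 0.010438 and τ_data = 4/99.7 = 0.040120, so τ_n = 0.050558.
Rearranging for μ₀: μ₀ = (μ_n·τ_n − τ_data·x̄)/τ₀ = (-2.5905·0.050558 − 0.040120·0.3) / 0.010438 = -0.143006/0.010438 ≈ -13.7.

μ₀ = -13.7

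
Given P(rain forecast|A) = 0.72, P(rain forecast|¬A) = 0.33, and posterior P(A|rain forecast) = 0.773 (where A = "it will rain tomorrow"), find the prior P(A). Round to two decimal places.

P(A) = 0.61

In odds form, posterior odds = prior odds × likelihood ratio, so prior odds = posterior odds ÷ LR.
Posterior odds = 0.773/(1−0.773) = 3.4053. LR = 0.72/0.33 = 2.1818.
Prior odds = 3.4053/2.1818 = 1.5608, so P(A) = 1.5608/(1+1.5608) ≈ 0.61.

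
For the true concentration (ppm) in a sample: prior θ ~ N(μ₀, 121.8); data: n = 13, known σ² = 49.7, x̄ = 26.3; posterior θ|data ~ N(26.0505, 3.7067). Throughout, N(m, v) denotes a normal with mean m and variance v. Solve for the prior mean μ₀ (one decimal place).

μ₀ = 18.1

The posterior mean is a precision-weighted average: μ_n = (τ₀μ₀ + τ_data·x̄)/(τ₀+τ_data), with τ₀=1/σ₀² and τ_data=n/σ².
Here τ₀ = 1/121.8 = 0.008210 and τ_data = 13/49.7 = 0.261569, so τ_n = 0.269779.
Rearranging for μ₀: μ₀ = (μ_n·τ_n − τ_data·x̄)/τ₀ = (26.0505·0.269779 − 0.261569·26.3) / 0.008210 = 0.148613/0.008210 ≈ 18.1.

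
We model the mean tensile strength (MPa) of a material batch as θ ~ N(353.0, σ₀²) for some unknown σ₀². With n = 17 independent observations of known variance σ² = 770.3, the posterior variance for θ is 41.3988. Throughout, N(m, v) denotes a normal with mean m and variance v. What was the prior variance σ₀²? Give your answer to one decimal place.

Posterior precision equals prior precision plus data precision: 1/σ_n² = 1/σ₀² + n/σ².
So 1/σ₀² = 1/41.3988 − 17/770.3 = 0.024155 − 0.022069 = 0.002086.
Hence σ₀² = 1/0.002086 ≈ 479.4.

σ₀² = 479.4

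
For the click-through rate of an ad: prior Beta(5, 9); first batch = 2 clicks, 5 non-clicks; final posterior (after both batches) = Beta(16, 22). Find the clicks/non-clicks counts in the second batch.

Because Beta–binomial updating is additive in the counts, the combined data contributed (α_post−α_prior, β_post−β_prior) successes and failures.
Total across both batches: 16−5=11 clicks, 22−9=13 non-clicks.
Subtract the first batch: 11−2=9 clicks and 13−5=8 non-clicks.

9 clicks and 8 non-clicks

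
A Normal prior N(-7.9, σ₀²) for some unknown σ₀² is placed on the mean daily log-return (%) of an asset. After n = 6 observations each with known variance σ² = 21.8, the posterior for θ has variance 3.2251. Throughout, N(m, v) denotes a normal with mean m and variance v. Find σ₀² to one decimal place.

σ₀² = 28.7

For the Normal–Normal model with known σ², precisions add: τ_n = τ₀ + n/σ².
So 1/σ₀² = 1/3.2251 − 6/21.8 = 0.310068 − 0.275229 = 0.034839.
Hence σ₀² = 1/0.034839 ≈ 28.7.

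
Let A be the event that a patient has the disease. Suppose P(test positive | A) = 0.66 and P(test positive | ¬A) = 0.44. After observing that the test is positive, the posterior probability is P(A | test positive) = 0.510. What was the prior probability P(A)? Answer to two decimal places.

P(A) = 0.41

In odds form, posterior odds = prior odds × likelihood ratio, so prior odds = posterior odds ÷ LR.
Posterior odds = 0.510/(1−0.510) = 1.0408. LR = 0.66/0.44 = 1.5000.
Prior odds = 1.0408/1.5000 = 0.6939, so P(A) = 0.6939/(1+0.6939) ≈ 0.41.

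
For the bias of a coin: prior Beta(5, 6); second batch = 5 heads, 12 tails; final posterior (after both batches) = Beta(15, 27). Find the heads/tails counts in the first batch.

Sequential conjugate updates are equivalent to a single update on the pooled data, so total successes = posterior α − prior α and total failures = posterior β − prior β.
Total across both batches: 15−5=10 heads, 27−6=21 tails.
Subtract the second batch: 10−5=5 heads and 21−12=9 tails.

5 heads and 9 tails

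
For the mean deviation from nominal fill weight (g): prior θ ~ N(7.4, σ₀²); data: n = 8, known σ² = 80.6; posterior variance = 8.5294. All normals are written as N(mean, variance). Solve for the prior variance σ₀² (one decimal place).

σ₀² = 55.6

Posterior precision equals prior precision plus data precision: 1/σ_n² = 1/σ₀² + n/σ².
So 1/σ₀² = 1/8.5294 − 8/80.6 = 0.117242 − 0.099256 = 0.017986.
Hence σ₀² = 1/0.017986 ≈ 55.6.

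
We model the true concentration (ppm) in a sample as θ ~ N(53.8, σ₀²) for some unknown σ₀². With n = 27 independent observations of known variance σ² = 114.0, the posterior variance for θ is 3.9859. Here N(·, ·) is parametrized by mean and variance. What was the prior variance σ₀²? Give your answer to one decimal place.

For the Normal–Normal model with known σ², precisions add: τ_n = τ₀ + n/σ².
So 1/σ₀² = 1/3.9859 − 27/114.0 = 0.250884 − 0.236842 = 0.014042.
Hence σ₀² = 1/0.014042 ≈ 71.2.

σ₀² = 71.2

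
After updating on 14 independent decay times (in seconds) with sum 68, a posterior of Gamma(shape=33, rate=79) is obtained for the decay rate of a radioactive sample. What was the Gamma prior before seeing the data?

Gamma–exponential conjugacy: posterior shape = α + n, posterior rate = β + Σtᵢ.
So α = 33 − 14 = 19 and β = 79 − 68 = 11.

Gamma(shape=19, rate=11)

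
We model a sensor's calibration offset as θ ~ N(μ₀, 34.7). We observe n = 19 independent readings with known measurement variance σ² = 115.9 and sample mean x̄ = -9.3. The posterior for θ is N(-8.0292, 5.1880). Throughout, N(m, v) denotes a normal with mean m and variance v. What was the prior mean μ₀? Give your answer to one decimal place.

The posterior mean is a precision-weighted average: μ_n = (τ₀μ₀ + τ_data·x̄)/(τ₀+τ_data), with τ₀=1/σ₀² and τ_data=n/σ².
Here τ₀ = 1/34.7 = 0.028818 and τ_data = 19/115.9 = 0.163934, so τ_n = 0.192752.
Rearranging for μ₀: μ₀ = (μ_n·τ_n − τ_data·x̄)/τ₀ = (-8.0292·0.192752 − 0.163934·-9.3) / 0.028818 = -0.023058/0.028818 ≈ -0.8.

μ₀ = -0.8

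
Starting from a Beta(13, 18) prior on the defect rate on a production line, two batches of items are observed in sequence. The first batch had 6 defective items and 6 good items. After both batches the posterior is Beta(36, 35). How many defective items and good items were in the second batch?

Sequential conjugate updates are equivalent to a single update on the pooled data, so total successes = posterior α − prior α and total failures = posterior β − prior β.
Total across both batches: 36−13=23 defective items, 35−18=17 good items.
Subtract the first batch: 23−6=17 defective items and 17−6=11 good items.

17 defective items and 11 good items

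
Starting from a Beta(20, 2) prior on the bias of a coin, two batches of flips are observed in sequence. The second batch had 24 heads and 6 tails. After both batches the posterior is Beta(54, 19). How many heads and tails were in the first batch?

10 heads and 11 tails

Because Beta–binomial updating is additive in the counts, the combined data contributed (α_post−α_prior, β_post−β_prior) successes and failures.
Total across both batches: 54−20=34 heads, 19−2=17 tails.
Subtract the second batch: 34−24=10 heads and 17−6=11 tails.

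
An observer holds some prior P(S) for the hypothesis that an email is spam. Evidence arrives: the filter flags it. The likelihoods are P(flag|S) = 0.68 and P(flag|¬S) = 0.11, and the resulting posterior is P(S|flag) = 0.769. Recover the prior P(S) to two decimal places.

In odds form, posterior odds = prior odds × likelihood ratio, so prior odds = posterior odds ÷ LR.
Posterior odds = 0.769/(1−0.769) = 3.3290. LR = 0.68/0.11 = 6.1818.
Prior odds = 3.3290/6.1818 = 0.5385, so P(S) = 0.5385/(1+0.5385) ≈ 0.35.

P(S) = 0.35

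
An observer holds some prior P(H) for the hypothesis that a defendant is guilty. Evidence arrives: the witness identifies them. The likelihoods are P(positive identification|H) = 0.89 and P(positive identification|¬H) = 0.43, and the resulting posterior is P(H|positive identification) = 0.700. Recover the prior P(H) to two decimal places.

P(H) = 0.53

Bayes' rule in odds form gives O(H|E) = O(H)·[P(E|H)/P(E|¬H)], hence O(H) = O(H|E)/LR.
Posterior odds = 0.700/(1−0.700) = 2.3333. LR = 0.89/0.43 = 2.0698.
Prior odds = 2.3333/2.0698 = 1.1273, so P(H) = 1.1273/(1+1.1273) ≈ 0.53.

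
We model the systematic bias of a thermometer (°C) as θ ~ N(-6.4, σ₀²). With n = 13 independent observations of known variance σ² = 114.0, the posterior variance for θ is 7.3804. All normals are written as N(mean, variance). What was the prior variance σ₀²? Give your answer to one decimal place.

σ₀² = 46.6

For the Normal–Normal model with known σ², precisions add: τ_n = τ₀ + n/σ².
So 1/σ₀² = 1/7.3804 − 13/114.0 = 0.135494 − 0.114035 = 0.021459.
Hence σ₀² = 1/0.021459 ≈ 46.6.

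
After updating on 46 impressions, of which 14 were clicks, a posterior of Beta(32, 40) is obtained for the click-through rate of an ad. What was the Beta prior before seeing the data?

Beta(18, 8)

Under Beta–binomial conjugacy the posterior parameters are (a+s, b+f).
So a = 32 − 14 = 18 and b = 40 − 32 = 8.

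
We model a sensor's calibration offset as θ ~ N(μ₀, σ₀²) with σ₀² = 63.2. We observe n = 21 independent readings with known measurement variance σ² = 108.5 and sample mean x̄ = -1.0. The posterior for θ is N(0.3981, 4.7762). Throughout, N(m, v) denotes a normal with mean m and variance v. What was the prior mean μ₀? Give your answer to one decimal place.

μ₀ = 17.5

The posterior mean is a precision-weighted average: μ_n = (τ₀μ₀ + τ_data·x̄)/(τ₀+τ_data), with τ₀=1/σ₀² and τ_data=n/σ².
Here τ₀ = 1/63.2 = 0.015823 and τ_data = 21/108.5 = 0.193548, so τ_n = 0.209371.
Rearranging for μ₀: μ₀ = (μ_n·τ_n − τ_data·x̄)/τ₀ = (0.3981·0.209371 − 0.193548·-1.0) / 0.015823 = 0.276899/0.015823 ≈ 17.5.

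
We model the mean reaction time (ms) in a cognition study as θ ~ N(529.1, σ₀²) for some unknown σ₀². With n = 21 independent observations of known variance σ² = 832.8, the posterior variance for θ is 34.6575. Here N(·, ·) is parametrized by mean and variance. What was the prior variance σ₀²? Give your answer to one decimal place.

σ₀² = 274.9

Posterior precision equals prior precision plus data precision: 1/σ_n² = 1/σ₀² + n/σ².
So 1/σ₀² = 1/34.6575 − 21/832.8 = 0.028854 − 0.025216 = 0.003638.
Hence σ₀² = 1/0.003638 ≈ 274.9.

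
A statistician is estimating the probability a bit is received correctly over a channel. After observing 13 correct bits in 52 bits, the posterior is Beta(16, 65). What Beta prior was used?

Beta(3, 26)

A Beta(α, β) prior with s successes and f failures in binomial data gives a Beta(α+s, β+f) posterior.
Subtract the data counts: 16−13=3, 65−39=26.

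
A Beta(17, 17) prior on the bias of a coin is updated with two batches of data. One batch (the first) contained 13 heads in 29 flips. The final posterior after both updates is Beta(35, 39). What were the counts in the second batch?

5 heads and 6 tails

Sequential conjugate updates are equivalent to a single update on the pooled data, so total successes = posterior α − prior α and total failures = posterior β − prior β.
Total across both batches: 35−17=18 heads, 39−17=22 tails.
Subtract the first batch: 18−13=5 heads and 22−16=6 tails.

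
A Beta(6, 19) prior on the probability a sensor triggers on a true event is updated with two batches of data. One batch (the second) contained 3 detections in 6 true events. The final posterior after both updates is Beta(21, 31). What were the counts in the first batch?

12 detections and 9 misses

Sequential conjugate updates are equivalent to a single update on the pooled data, so total successes = posterior α − prior α and total failures = posterior β − prior β.
Total across both batches: 21−6=15 detections, 31−19=12 misses.
Subtract the second batch: 15−3=12 detections and 12−3=9 misses.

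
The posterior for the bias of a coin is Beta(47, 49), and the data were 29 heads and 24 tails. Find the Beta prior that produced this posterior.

A Beta(α, β) prior with s successes and f failures in binomial data gives a Beta(α+s, β+f) posterior.
Subtract the data counts: 47−29=18, 49−24=25.

Beta(18, 25)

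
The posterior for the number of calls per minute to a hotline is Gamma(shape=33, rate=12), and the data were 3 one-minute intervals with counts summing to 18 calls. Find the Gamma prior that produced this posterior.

Gamma(shape=15, rate=9)

A Gamma(α, β) prior (rate parametrization) on a Poisson rate with n observations summing to S gives posterior Gamma(α+S, β+n).
So α = 33 − 18 = 15 and β = 12 − 3 = 9.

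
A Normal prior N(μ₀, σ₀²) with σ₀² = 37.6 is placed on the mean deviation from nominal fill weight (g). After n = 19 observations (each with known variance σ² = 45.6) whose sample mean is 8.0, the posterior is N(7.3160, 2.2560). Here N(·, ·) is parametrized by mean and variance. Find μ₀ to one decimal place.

The posterior mean is a precision-weighted average: μ_n = (τ₀μ₀ + τ_data·x̄)/(τ₀+τ_data), with τ₀=1/σ₀² and τ_data=n/σ².
Here τ₀ = 1/37.6 = 0.026596 and τ_data = 19/45.6 = 0.416667, so τ_n = 0.443263.
Rearranging for μ₀: μ₀ = (μ_n·τ_n − τ_data·x̄)/τ₀ = (7.3160·0.443263 − 0.416667·8.0) / 0.026596 = -0.090424/0.026596 ≈ -3.4.

μ₀ = -3.4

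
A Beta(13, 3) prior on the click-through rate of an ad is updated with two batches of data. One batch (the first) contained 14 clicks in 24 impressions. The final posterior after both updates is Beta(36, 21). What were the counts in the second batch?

Because Beta–binomial updating is additive in the counts, the combined data contributed (α_post−α_prior, β_post−β_prior) successes and failures.
Total across both batches: 36−13=23 clicks, 21−3=18 non-clicks.
Subtract the first batch: 23−14=9 clicks and 18−10=8 non-clicks.

9 clicks and 8 non-clicks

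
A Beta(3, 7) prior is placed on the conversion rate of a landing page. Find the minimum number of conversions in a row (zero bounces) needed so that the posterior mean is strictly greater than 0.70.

After k conversions and 0 bounces the posterior is Beta(3+k, 7), with mean (3+k)/(3+7+k).
Set (3+k)/(10+k) > 0.70 and solve: k > (0.70·10 − 3)/(1 − 0.70) = 13.333.
The smallest integer exceeding 13.333 is 14.

k = 14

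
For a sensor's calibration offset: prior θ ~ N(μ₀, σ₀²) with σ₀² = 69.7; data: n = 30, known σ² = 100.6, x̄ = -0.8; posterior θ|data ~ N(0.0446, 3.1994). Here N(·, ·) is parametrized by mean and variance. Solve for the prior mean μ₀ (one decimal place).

With known observation variance, the Normal–Normal posterior has precision τ_n = τ₀ + n/σ² and mean μ_n = (τ₀μ₀ + (n/σ²)x̄)/τ_n.
Here τ₀ = 1/69.7 = 0.014347 and τ_data = 30/100.6 = 0.298211, so τ_n = 0.312558.
Rearranging for μ₀: μ₀ = (μ_n·τ_n − τ_data·x̄)/τ₀ = (0.0446·0.312558 − 0.298211·-0.8) / 0.014347 = 0.252509/0.014347 ≈ 17.6.

μ₀ = 17.6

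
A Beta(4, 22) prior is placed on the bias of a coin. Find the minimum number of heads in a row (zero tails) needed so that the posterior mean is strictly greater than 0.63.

After k heads and 0 tails the posterior is Beta(4+k, 22), with mean (4+k)/(4+22+k).
Set (4+k)/(26+k) > 0.63 and solve: k > (0.63·26 − 4)/(1 − 0.63) = 33.459.
The smallest integer exceeding 33.459 is 34, and checking k=34: (38)/(60) = 0.6333 > 0.63.

k = 34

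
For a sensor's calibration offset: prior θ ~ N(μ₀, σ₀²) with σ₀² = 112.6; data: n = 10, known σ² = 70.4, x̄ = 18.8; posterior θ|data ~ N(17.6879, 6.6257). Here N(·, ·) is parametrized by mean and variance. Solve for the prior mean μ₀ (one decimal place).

μ₀ = -0.1

With known observation variance, the Normal–Normal posterior has precision τ_n = τ₀ + n/σ² and mean μ_n = (τ₀μ₀ + (n/σ²)x̄)/τ_n.
Here τ₀ = 1/112.6 = 0.008881 and τ_data = 10/70.4 = 0.142045, so τ_n = 0.150926.
Rearranging for μ₀: μ₀ = (μ_n·τ_n − τ_data·x̄)/τ₀ = (17.6879·0.150926 − 0.142045·18.8) / 0.008881 = -0.000882/0.008881 ≈ -0.1.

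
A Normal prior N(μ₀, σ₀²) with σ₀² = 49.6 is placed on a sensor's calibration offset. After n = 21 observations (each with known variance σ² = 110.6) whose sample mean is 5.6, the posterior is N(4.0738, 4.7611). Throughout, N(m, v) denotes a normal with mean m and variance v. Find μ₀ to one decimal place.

With known observation variance, the Normal–Normal posterior has precision τ_n = τ₀ + n/σ² and mean μ_n = (τ₀μ₀ + (n/σ²)x̄)/τ_n.
Here τ₀ = 1/49.6 = 0.020161 and τ_data = 21/110.6 = 0.189873, so τ_n = 0.210034.
Rearranging for μ₀: μ₀ = (μ_n·τ_n − τ_data·x̄)/τ₀ = (4.0738·0.210034 − 0.189873·5.6) / 0.020161 = -0.207652/0.020161 ≈ -10.3.

μ₀ = -10.3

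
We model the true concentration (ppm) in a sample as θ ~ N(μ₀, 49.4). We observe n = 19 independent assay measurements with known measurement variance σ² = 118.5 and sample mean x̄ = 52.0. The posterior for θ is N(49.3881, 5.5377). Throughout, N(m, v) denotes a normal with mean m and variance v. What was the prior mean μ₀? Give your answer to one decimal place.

With known observation variance, the Normal–Normal posterior has precision τ_n = τ₀ + n/σ² and mean μ_n = (τ₀μ₀ + (n/σ²)x̄)/τ_n.
Here τ₀ = 1/49.4 = 0.020243 and τ_data = 19/118.5 = 0.160338, so τ_n = 0.180581.
Rearranging for μ₀: μ₀ = (μ_n·τ_n − τ_data·x̄)/τ₀ = (49.3881·0.180581 − 0.160338·52.0) / 0.020243 = 0.580976/0.020243 ≈ 28.7.

μ₀ = 28.7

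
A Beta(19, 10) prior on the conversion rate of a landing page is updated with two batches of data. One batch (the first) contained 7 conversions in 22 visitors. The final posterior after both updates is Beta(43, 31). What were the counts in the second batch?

17 conversions and 6 bounces

Sequential conjugate updates are equivalent to a single update on the pooled data, so total successes = posterior α − prior α and total failures = posterior β − prior β.
Total across both batches: 43−19=24 conversions, 31−10=21 bounces.
Subtract the first batch: 24−7=17 conversions and 21−15=6 bounces.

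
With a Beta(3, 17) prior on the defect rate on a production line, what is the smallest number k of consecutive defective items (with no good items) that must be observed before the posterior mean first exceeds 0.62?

After k defective items and 0 good items the posterior is Beta(3+k, 17), with mean (3+k)/(3+17+k).
Set (3+k)/(20+k) > 0.62 and solve: k > (0.62·20 − 3)/(1 − 0.62) = 24.737.
The smallest integer exceeding 24.737 is 25, and checking k=25: (28)/(45) = 0.6222 > 0.62.

k = 25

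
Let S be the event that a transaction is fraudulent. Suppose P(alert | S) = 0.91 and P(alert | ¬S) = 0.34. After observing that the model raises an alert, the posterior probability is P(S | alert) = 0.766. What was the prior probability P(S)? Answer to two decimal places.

P(S) = 0.55

In odds form, posterior odds = prior odds × likelihood ratio, so prior odds = posterior odds ÷ LR.
Posterior odds = 0.766/(1−0.766) = 3.2735. LR = 0.91/0.34 = 2.6765.
Prior odds = 3.2735/2.6765 = 1.2231, so P(S) = 1.2231/(1+1.2231) ≈ 0.55.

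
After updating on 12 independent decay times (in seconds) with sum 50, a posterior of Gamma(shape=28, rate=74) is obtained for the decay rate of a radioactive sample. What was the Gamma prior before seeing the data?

Gamma(shape=16, rate=24)

For an exponential likelihood with a Gamma(α, β) prior on the rate, n observations with total T give posterior Gamma(α+n, β+T).
So α = 28 − 12 = 16 and β = 74 − 50 = 24.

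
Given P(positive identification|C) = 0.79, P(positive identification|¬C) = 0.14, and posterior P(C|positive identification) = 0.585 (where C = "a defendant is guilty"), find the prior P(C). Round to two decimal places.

P(C) = 0.20

In odds form, posterior odds = prior odds × likelihood ratio, so prior odds = posterior odds ÷ LR.
Posterior odds = 0.585/(1−0.585) = 1.4096. LR = 0.79/0.14 = 5.6429.
Prior odds = 1.4096/5.6429 = 0.2498, so P(C) = 0.2498/(1+0.2498) ≈ 0.20.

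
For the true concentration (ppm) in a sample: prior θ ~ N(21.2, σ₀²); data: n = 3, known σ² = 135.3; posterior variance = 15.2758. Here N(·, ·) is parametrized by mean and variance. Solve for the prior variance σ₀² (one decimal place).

σ₀² = 23.1

For the Normal–Normal model with known σ², precisions add: τ_n = τ₀ + n/σ².
So 1/σ₀² = 1/15.2758 − 3/135.3 = 0.065463 − 0.022173 = 0.043290.
Hence σ₀² = 1/0.043290 ≈ 23.1.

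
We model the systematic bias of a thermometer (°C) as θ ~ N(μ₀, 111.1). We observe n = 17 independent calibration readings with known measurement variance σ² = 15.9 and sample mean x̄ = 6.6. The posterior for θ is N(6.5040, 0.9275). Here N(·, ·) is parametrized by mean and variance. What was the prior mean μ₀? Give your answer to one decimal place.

μ₀ = -4.9

With known observation variance, the Normal–Normal posterior has precision τ_n = τ₀ + n/σ² and mean μ_n = (τ₀μ₀ + (n/σ²)x̄)/τ_n.
Here τ₀ = 1/111.1 = 0.009001 and τ_data = 17/15.9 = 1.069182, so τ_n = 1.078183.
Rearranging for μ₀: μ₀ = (μ_n·τ_n − τ_data·x̄)/τ₀ = (6.5040·1.078183 − 1.069182·6.6) / 0.009001 = -0.044099/0.009001 ≈ -4.9.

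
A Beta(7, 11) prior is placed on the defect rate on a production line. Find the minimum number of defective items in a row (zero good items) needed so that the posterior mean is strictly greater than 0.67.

After k defective items and 0 good items the posterior is Beta(7+k, 11), with mean (7+k)/(7+11+k).
Set (7+k)/(18+k) > 0.67 and solve: k > (0.67·18 − 7)/(1 − 0.67) = 15.333.
The smallest integer exceeding 15.333 is 16, and checking k=16: (23)/(34) = 0.6765 > 0.67.

k = 16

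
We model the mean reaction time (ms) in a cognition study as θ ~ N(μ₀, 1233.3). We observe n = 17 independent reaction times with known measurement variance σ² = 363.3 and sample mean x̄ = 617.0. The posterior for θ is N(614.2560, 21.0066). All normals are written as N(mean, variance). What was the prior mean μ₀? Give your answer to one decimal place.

The posterior mean is a precision-weighted average: μ_n = (τ₀μ₀ + τ_data·x̄)/(τ₀+τ_data), with τ₀=1/σ₀² and τ_data=n/σ².
Here τ₀ = 1/1233.3 = 0.000811 and τ_data = 17/363.3 = 0.046793, so τ_n = 0.047604.
Rearranging for μ₀: μ₀ = (μ_n·τ_n − τ_data·x̄)/τ₀ = (614.2560·0.047604 − 0.046793·617.0) / 0.000811 = 0.369762/0.000811 ≈ 455.9.

μ₀ = 455.9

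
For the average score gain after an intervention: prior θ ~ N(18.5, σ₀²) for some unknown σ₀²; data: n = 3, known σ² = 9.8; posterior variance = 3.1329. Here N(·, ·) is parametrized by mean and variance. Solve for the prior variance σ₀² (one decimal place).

σ₀² = 76.5

Posterior precision equals prior precision plus data precision: 1/σ_n² = 1/σ₀² + n/σ².
So 1/σ₀² = 1/3.1329 − 3/9.8 = 0.319193 − 0.306122 = 0.013071.
Hence σ₀² = 1/0.013071 ≈ 76.5.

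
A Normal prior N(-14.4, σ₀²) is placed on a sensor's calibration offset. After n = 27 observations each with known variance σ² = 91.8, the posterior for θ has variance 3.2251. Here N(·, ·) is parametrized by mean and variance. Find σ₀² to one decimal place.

Posterior precision equals prior precision plus data precision: 1/σ_n² = 1/σ₀² + n/σ².
So 1/σ₀² = 1/3.2251 − 27/91.8 = 0.310068 − 0.294118 = 0.015950.
Hence σ₀² = 1/0.015950 ≈ 62.7.

σ₀² = 62.7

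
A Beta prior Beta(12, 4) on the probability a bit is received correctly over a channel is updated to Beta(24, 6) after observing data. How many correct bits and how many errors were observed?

Beta is conjugate to the binomial likelihood: posterior = Beta(α+s, β+f).
Match parameters: s=24−12=12, f=6−4=2.

12 correct bits and 2 errors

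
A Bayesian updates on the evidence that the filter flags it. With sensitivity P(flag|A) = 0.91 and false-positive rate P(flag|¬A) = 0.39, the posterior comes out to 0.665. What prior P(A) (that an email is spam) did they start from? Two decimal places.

In odds form, posterior odds = prior odds × likelihood ratio, so prior odds = posterior odds ÷ LR.
Posterior odds = 0.665/(1−0.665) = 1.9851. LR = 0.91/0.39 = 2.3333.
Prior odds = 1.9851/2.3333 = 0.8508, so P(A) = 0.8508/(1+0.8508) ≈ 0.46.

P(A) = 0.46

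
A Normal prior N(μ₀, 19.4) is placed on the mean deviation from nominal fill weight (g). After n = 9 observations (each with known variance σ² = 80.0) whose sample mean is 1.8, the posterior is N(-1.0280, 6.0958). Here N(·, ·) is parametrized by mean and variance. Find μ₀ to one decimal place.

The posterior mean is a precision-weighted average: μ_n = (τ₀μ₀ + τ_data·x̄)/(τ₀+τ_data), with τ₀=1/σ₀² and τ_data=n/σ².
Here τ₀ = 1/19.4 = 0.051546 and τ_data = 9/80.0 = 0.112500, so τ_n = 0.164046.
Rearranging for μ₀: μ₀ = (μ_n·τ_n − τ_data·x̄)/τ₀ = (-1.0280·0.164046 − 0.112500·1.8) / 0.051546 = -0.371139/0.051546 ≈ -7.2.

μ₀ = -7.2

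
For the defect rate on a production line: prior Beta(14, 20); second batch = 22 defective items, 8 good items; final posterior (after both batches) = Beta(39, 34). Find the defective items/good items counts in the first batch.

3 defective items and 6 good items

Because Beta–binomial updating is additive in the counts, the combined data contributed (α_post−α_prior, β_post−β_prior) successes and failures.
Total across both batches: 39−14=25 defective items, 34−20=14 good items.
Subtract the second batch: 25−22=3 defective items and 14−8=6 good items.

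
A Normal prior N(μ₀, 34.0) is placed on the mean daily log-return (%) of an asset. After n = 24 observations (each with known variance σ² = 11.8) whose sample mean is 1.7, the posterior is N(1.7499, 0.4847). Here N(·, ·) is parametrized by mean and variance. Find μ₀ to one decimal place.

μ₀ = 5.2

The posterior mean is a precision-weighted average: μ_n = (τ₀μ₀ + τ_data·x̄)/(τ₀+τ_data), with τ₀=1/σ₀² and τ_data=n/σ².
Here τ₀ = 1/34.0 = 0.029412 and τ_data = 24/11.8 = 2.033898, so τ_n = 2.063310.
Rearranging for μ₀: μ₀ = (μ_n·τ_n − τ_data·x̄)/τ₀ = (1.7499·2.063310 − 2.033898·1.7) / 0.029412 = 0.152960/0.029412 ≈ 5.2.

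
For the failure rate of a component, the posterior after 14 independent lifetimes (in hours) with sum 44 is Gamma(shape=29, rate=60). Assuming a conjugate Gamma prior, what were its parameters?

Gamma(shape=15, rate=16)

For an exponential likelihood with a Gamma(α, β) prior on the rate, n observations with total T give posterior Gamma(α+n, β+T).
So α = 29 − 14 = 15 and β = 60 − 44 = 16.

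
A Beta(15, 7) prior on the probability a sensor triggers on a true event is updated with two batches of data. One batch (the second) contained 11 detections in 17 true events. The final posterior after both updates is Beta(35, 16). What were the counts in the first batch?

Because Beta–binomial updating is additive in the counts, the combined data contributed (α_post−α_prior, β_post−β_prior) successes and failures.
Total across both batches: 35−15=20 detections, 16−7=9 misses.
Subtract the second batch: 20−11=9 detections and 9−6=3 misses.

9 detections and 3 misses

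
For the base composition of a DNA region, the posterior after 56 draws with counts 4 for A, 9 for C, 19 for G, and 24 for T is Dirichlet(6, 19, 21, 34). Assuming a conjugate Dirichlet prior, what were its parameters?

For a Dirichlet(α) prior with multinomial counts c, the posterior is Dirichlet(α + c) componentwise.
Subtract each count from the matching posterior parameter: 6−4=2, 19−9=10, 21−19=2, 34−24=10.

Dirichlet(2, 10, 2, 10)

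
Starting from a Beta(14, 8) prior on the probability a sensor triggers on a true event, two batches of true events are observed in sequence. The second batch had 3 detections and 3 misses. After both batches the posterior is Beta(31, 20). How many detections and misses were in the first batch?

Because Beta–binomial updating is additive in the counts, the combined data contributed (α_post−α_prior, β_post−β_prior) successes and failures.
Total across both batches: 31−14=17 detections, 20−8=12 misses.
Subtract the second batch: 17−3=14 detections and 12−3=9 misses.

14 detections and 9 misses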